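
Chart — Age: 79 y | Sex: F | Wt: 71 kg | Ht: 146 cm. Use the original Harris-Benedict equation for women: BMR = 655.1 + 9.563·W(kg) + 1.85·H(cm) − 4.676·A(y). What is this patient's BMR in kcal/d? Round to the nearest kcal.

Harris-Benedict: BMR = 655.1 + 9.563(71) + 1.85(146) − 4.676(79) = 1234.769 kcal/day.

1235 kcal/d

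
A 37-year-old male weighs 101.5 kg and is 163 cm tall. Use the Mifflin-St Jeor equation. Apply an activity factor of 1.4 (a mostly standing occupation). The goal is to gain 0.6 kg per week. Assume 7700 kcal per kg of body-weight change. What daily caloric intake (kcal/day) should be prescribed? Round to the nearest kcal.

Mifflin-St Jeor (male): BMR = 10(101.5) + 6.25(163) − 5(37) + 5 = 1015 + 1018.75 − 185 + 5 = 1853.75 kcal/day.
TEE = 1853.75 × 1.4 = 2595.25 kcal/day.
Required daily surplus = 0.6 × 7700 ÷ 7 = 660 kcal/day.
Target intake = 2595.25 + 660 = 3255.25 kcal/day.

3255 kcal/day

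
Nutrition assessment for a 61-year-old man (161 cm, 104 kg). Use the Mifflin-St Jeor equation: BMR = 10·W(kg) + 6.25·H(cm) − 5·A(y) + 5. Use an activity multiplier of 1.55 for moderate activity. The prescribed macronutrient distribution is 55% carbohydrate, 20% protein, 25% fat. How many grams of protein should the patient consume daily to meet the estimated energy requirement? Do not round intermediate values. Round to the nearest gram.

135 g/day

Mifflin-St Jeor (male): BMR = 10(104) + 6.25(161) − 5(61) + 5 = 1040 + 1006.25 − 305 + 5 = 1746.25 kcal/day.
TEE = 1746.25 × 1.55 = 2706.6875 kcal/day.
Protein energy = 20% × 2706.6875 = 541.3375 kcal.
Protein = 541.3375 ÷ 4 kcal/g = 135.3344 g.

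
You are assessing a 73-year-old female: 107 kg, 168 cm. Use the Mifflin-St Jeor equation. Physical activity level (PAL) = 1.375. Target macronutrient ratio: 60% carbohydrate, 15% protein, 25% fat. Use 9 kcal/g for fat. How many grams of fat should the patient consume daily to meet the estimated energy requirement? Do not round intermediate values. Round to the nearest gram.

Mifflin-St Jeor (female): BMR = 10(107) + 6.25(168) − 5(73) − 161 = 1070 + 1050 − 365 − 161 = 1594 kcal/day.
TEE = 1594 × 1.375 = 2191.75 kcal/day.
Fat energy = 25% × 2191.75 = 547.9375 kcal.
Fat = 547.9375 ÷ 9 kcal/g = 60.8819 g.

61 g/day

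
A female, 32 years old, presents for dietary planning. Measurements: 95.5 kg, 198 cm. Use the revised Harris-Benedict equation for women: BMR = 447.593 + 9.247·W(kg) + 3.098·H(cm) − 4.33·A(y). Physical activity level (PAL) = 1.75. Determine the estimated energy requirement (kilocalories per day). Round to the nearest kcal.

3160 kilocalories per day

Harris-Benedict: BMR = 447.593 + 9.247(95.5) + 3.098(198) − 4.33(32) = 1805.5255 kcal/day.
TEE = BMR × activity factor = 1805.5255 × 1.75 = 3159.6696 kcal/day.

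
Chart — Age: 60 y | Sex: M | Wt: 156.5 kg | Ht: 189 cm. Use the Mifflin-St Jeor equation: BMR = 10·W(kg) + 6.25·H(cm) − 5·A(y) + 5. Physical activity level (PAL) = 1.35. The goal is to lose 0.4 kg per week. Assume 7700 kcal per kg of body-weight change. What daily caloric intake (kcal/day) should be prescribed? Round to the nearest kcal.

2869 kcal/day

Mifflin-St Jeor (male): BMR = 10(156.5) + 6.25(189) − 5(60) + 5 = 1565 + 1181.25 − 300 + 5 = 2451.25 kcal/day.
TEE = 2451.25 × 1.35 = 3309.1875 kcal/day.
Required daily deficit = 0.4 × 7700 ÷ 7 = 440 kcal/day.
Target intake = 3309.1875 − 440 = 2869.1875 kcal/day.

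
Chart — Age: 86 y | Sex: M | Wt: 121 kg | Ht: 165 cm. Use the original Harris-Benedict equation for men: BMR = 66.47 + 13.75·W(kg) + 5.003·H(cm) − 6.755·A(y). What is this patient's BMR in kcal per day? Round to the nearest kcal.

Harris-Benedict: BMR = 66.47 + 13.75(121) + 5.003(165) − 6.755(86) = 1974.785 kcal/day.

1975 kcal per day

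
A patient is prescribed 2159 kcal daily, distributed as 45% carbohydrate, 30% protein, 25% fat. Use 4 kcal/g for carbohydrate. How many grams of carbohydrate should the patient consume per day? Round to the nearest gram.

Carbohydrate energy = 45% × 2159 = 971.55 kcal.
At 4 kcal/g: 971.55 ÷ 4 = 242.8875 g.

243 g/day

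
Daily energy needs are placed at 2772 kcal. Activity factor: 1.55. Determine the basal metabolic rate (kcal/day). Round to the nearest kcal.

BMR = TEE ÷ activity factor = 2772 ÷ 1.55 = 1788.3871 kcal/day.

1788 kcal/day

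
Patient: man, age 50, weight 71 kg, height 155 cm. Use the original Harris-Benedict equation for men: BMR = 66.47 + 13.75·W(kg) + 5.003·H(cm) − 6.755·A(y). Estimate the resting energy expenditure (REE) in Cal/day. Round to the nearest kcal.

1480 Cal/day

Harris-Benedict: BMR = 66.47 + 13.75(71) + 5.003(155) − 6.755(50) = 1480.435 kcal/day.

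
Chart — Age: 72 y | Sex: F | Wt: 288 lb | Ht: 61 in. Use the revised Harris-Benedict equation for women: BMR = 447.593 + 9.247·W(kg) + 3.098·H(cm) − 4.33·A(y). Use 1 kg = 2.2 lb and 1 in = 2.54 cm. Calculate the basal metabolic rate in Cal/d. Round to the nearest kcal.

Convert to metric: weight = 288 ÷ 2.2 = 130.9091 kg; height = 61 × 2.54 = 154.94 cm.
Harris-Benedict: BMR = 447.593 + 9.247(130.9091) + 3.098(154.94) − 4.33(72) = 1826.3535 kcal/day.

1826 Cal/d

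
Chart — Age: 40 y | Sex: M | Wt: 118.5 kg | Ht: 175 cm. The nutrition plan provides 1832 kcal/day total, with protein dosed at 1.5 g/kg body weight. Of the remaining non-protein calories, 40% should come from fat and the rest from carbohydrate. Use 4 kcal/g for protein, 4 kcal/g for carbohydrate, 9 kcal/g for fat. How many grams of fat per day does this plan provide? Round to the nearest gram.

50 g/day

Protein = 1.5 × 118.5 = 177.75 g → 177.75 × 4 = 711 kcal.
Non-protein calories = 1832 − 711 = 1121 kcal.
Fat: 40% × 1121 = 448.4 kcal; carbohydrate: 672.6 kcal.
Fat: 448.4 kcal ÷ 9 kcal/g = 49.8222 g.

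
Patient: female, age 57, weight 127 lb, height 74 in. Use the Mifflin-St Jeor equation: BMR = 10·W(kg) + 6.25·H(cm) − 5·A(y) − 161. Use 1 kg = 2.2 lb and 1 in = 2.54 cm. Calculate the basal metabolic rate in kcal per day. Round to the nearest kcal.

1306 kcal per day

Convert to metric: weight = 127 ÷ 2.2 = 57.7273 kg; height = 74 × 2.54 = 187.96 cm.
Mifflin-St Jeor (female): BMR = 10(57.7273) + 6.25(187.96) − 5(57) − 161 = 577.2727 + 1174.75 − 285 − 161 = 1306.0227 kcal/day.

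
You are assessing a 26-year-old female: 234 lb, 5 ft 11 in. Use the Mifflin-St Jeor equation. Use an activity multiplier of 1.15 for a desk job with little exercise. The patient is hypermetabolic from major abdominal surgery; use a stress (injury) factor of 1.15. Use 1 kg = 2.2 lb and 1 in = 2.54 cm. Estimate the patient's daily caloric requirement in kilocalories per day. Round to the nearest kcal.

Convert to metric: weight = 234 ÷ 2.2 = 106.3636 kg; height = (5×12 + 11) × 2.54 = 71 × 2.54 = 180.34 cm.
Mifflin-St Jeor (female): BMR = 10(106.3636) + 6.25(180.34) − 5(26) − 161 = 1063.6364 + 1127.125 − 130 − 161 = 1899.7614 kcal/day.
TEE = BMR × activity factor = 1899.7614 × 1.15 = 2184.7256 kcal/day.
Apply stress factor: 2184.7256 × 1.15 = 2512.4344 kcal/day.

2512 kilocalories per day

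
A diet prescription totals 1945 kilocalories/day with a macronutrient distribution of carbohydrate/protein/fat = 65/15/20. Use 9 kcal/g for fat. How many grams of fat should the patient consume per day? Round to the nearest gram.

43 g/day

Fat energy = 20% × 1945 = 389 kcal.
At 9 kcal/g: 389 ÷ 9 = 43.2222 g.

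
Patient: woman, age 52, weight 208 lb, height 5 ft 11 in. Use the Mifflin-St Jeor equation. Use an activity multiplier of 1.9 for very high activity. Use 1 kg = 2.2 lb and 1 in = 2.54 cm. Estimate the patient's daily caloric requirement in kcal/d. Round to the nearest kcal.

Convert to metric: weight = 208 ÷ 2.2 = 94.5455 kg; height = (5×12 + 11) × 2.54 = 71 × 2.54 = 180.34 cm.
Mifflin-St Jeor (female): BMR = 10(94.5455) + 6.25(180.34) − 5(52) − 161 = 945.4545 + 1127.125 − 260 − 161 = 1651.5795 kcal/day.
TEE = BMR × activity factor = 1651.5795 × 1.9 = 3138.0011 kcal/day.

3138 kcal/d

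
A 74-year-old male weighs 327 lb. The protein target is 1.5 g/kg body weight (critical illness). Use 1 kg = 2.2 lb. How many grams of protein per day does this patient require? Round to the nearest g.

Weight in kg = 327 ÷ 2.2 = 148.6364 kg.
Protein = 1.5 g/kg × 148.6364 kg = 222.9545 g/day.

223 g/day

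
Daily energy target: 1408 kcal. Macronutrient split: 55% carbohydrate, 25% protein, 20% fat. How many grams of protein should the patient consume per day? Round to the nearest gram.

88 g/day

Protein energy = 25% × 1408 = 352 kcal.
At 4 kcal/g: 352 ÷ 4 = 88 g.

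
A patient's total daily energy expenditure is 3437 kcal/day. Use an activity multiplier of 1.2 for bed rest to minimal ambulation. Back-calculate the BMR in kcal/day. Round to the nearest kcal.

BMR = TEE ÷ activity factor = 3437 ÷ 1.2 = 2864.1667 kcal/day.

2864 kcal/day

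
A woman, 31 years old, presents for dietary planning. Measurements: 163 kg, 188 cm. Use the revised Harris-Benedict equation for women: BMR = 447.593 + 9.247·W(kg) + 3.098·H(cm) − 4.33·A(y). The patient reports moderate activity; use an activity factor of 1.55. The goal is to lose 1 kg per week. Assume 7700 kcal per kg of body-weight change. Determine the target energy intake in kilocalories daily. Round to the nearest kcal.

2625 kilocalories daily

Harris-Benedict: BMR = 447.593 + 9.247(163) + 3.098(188) − 4.33(31) = 2403.048 kcal/day.
TEE = 2403.048 × 1.55 = 3724.7244 kcal/day.
Required daily deficit = 1 × 7700 ÷ 7 = 1100 kcal/day.
Target intake = 3724.7244 − 1100 = 2624.7244 kcal/day.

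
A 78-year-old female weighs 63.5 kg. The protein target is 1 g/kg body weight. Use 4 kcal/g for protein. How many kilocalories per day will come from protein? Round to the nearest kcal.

254 kcal/day

Protein = 1 g/kg × 63.5 kg = 63.5 g/day.
Protein energy = 63.5 g × 4 kcal/g = 254 kcal/day.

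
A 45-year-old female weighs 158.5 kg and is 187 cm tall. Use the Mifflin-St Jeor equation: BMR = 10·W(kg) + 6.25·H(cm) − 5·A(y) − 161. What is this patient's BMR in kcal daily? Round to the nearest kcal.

2368 kcal daily

Mifflin-St Jeor (female): BMR = 10(158.5) + 6.25(187) − 5(45) − 161 = 1585 + 1168.75 − 225 − 161 = 2367.75 kcal/day.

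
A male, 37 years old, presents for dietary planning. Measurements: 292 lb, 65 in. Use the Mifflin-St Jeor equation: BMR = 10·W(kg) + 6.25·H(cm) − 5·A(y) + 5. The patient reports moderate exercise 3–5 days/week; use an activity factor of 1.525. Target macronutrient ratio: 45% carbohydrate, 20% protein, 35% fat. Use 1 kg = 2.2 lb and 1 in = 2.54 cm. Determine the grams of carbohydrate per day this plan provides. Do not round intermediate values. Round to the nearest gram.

374 g/day

Convert to metric: weight = 292 ÷ 2.2 = 132.7273 kg; height = 65 × 2.54 = 165.1 cm.
Mifflin-St Jeor (male): BMR = 10(132.7273) + 6.25(165.1) − 5(37) + 5 = 1327.2727 + 1031.875 − 185 + 5 = 2179.1477 kcal/day.
TEE = 2179.1477 × 1.525 = 3323.2003 kcal/day.
Carbohydrate energy = 45% × 3323.2003 = 1495.4401 kcal.
Carbohydrate = 1495.4401 ÷ 4 kcal/g = 373.86 g.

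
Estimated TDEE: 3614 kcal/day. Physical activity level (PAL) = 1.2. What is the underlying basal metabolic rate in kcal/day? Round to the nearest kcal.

3012 kcal/day

BMR = TEE ÷ activity factor = 3614 ÷ 1.2 = 3011.6667 kcal/day.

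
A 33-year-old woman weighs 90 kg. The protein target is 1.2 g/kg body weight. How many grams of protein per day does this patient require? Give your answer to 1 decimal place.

Protein = 1.2 g/kg × 90 kg = 108 g/day.

108.0 g/day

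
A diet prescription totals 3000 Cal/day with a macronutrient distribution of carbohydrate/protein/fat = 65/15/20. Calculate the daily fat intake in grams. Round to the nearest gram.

67 g/day

Fat energy = 20% × 3000 = 600 kcal.
At 9 kcal/g: 600 ÷ 9 = 66.6667 g.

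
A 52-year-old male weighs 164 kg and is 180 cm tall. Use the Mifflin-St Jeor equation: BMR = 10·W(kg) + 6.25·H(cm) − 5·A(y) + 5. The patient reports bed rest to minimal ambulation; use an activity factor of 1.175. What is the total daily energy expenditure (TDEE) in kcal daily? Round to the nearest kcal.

Mifflin-St Jeor (male): BMR = 10(164) + 6.25(180) − 5(52) + 5 = 1640 + 1125 − 260 + 5 = 2510 kcal/day.
TEE = BMR × activity factor = 2510 × 1.175 = 2949.25 kcal/day.

2949 kcal daily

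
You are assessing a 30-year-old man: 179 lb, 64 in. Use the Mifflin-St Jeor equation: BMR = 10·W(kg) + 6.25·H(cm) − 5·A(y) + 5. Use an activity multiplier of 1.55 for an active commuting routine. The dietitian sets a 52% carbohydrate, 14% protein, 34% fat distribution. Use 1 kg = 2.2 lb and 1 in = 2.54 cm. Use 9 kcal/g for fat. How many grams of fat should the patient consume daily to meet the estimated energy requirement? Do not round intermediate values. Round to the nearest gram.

Convert to metric: weight = 179 ÷ 2.2 = 81.3636 kg; height = 64 × 2.54 = 162.56 cm.
Mifflin-St Jeor (male): BMR = 10(81.3636) + 6.25(162.56) − 5(30) + 5 = 813.6364 + 1016 − 150 + 5 = 1684.6364 kcal/day.
TEE = 1684.6364 × 1.55 = 2611.1864 kcal/day.
Fat energy = 34% × 2611.1864 = 887.8034 kcal.
Fat = 887.8034 ÷ 9 kcal/g = 98.6448 g.

99 g/day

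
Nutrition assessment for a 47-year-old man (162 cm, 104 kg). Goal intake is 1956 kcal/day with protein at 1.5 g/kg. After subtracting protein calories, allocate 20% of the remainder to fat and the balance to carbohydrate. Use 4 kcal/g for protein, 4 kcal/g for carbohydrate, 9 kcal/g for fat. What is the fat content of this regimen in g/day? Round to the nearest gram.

30 g/day

Protein = 1.5 × 104 = 156 g → 156 × 4 = 624 kcal.
Non-protein calories = 1956 − 624 = 1332 kcal.
Fat: 20% × 1332 = 266.4 kcal; carbohydrate: 1065.6 kcal.
Fat: 266.4 kcal ÷ 9 kcal/g = 29.6 g.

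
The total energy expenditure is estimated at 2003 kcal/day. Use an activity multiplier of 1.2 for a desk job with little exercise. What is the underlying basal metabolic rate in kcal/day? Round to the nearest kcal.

BMR = TEE ÷ activity factor = 2003 ÷ 1.2 = 1669.1667 kcal/day.

1669 kcal/day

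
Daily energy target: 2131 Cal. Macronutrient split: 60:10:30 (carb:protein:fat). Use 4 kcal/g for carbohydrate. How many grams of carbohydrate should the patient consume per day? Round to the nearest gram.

320 g/day

Carbohydrate energy = 60% × 2131 = 1278.6 kcal.
At 4 kcal/g: 1278.6 ÷ 4 = 319.65 g.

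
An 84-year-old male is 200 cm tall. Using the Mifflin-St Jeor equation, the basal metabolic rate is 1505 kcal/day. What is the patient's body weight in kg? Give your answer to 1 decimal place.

67.0 kg

1505 = 10·W + 6.25(200) − 5(84) + 5
10·W = 1505 − 835 = 670, so W = 67 kg.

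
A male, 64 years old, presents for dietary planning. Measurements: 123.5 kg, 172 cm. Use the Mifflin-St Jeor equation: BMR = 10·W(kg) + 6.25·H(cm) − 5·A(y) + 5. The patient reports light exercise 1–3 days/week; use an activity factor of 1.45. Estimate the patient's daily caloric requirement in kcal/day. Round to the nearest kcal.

Mifflin-St Jeor (male): BMR = 10(123.5) + 6.25(172) − 5(64) + 5 = 1235 + 1075 − 320 + 5 = 1995 kcal/day.
TEE = BMR × activity factor = 1995 × 1.45 = 2892.75 kcal/day.

2893 kcal/day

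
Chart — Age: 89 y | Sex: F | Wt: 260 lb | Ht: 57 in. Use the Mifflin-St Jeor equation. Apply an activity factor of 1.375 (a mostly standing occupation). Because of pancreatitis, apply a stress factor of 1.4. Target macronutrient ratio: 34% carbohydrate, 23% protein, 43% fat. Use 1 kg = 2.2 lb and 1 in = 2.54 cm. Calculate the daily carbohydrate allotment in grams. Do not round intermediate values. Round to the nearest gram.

Convert to metric: weight = 260 ÷ 2.2 = 118.1818 kg; height = 57 × 2.54 = 144.78 cm.
Mifflin-St Jeor (female): BMR = 10(118.1818) + 6.25(144.78) − 5(89) − 161 = 1181.8182 + 904.875 − 445 − 161 = 1480.6932 kcal/day.
TEE = 1480.6932 × 1.375 = 2035.9531 kcal/day.
With stress factor 1.4: 2035.9531 × 1.4 = 2850.3344 kcal/day.
Carbohydrate energy = 34% × 2850.3344 = 969.1137 kcal.
Carbohydrate = 969.1137 ÷ 4 kcal/g = 242.2784 g.

242 g/day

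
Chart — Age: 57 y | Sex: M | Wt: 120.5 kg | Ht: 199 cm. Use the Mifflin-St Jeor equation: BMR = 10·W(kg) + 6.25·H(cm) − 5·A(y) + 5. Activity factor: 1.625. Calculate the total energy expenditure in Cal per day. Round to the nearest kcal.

Mifflin-St Jeor (male): BMR = 10(120.5) + 6.25(199) − 5(57) + 5 = 1205 + 1243.75 − 285 + 5 = 2168.75 kcal/day.
TEE = BMR × activity factor = 2168.75 × 1.625 = 3524.2188 kcal/day.

3524 Cal per day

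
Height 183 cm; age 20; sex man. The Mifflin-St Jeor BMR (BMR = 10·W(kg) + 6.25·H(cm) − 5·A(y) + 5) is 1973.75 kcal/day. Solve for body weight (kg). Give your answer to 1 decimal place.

92.5 kg

1973.75 = 10·W + 6.25(183) − 5(20) + 5
10·W = 1973.75 − 1048.75 = 925, so W = 92.5 kg.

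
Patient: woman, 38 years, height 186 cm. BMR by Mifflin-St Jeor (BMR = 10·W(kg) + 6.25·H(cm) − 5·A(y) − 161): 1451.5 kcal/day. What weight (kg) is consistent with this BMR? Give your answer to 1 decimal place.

1451.5 = 10·W + 6.25(186) − 5(38) − 161
10·W = 1451.5 − 811.5 = 640, so W = 64 kg.

64.0 kg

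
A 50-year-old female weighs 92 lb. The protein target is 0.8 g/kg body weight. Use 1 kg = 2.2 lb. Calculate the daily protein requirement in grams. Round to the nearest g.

Weight in kg = 92 ÷ 2.2 = 41.8182 kg.
Protein = 0.8 g/kg × 41.8182 kg = 33.4545 g/day.

33 g/day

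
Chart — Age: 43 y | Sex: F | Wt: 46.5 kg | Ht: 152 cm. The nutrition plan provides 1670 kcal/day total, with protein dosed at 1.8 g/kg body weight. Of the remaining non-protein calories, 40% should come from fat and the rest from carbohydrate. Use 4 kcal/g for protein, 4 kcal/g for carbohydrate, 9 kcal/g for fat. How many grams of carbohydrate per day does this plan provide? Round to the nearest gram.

Protein = 1.8 × 46.5 = 83.7 g → 83.7 × 4 = 334.8 kcal.
Non-protein calories = 1670 − 334.8 = 1335.2 kcal.
Fat: 40% × 1335.2 = 534.08 kcal; carbohydrate: 801.12 kcal.
Carbohydrate: 801.12 kcal ÷ 4 kcal/g = 200.28 g.

200 g/day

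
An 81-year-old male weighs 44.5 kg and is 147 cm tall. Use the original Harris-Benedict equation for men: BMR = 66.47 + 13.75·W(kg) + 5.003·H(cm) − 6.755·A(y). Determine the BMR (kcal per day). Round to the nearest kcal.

867 kcal per day

Harris-Benedict: BMR = 66.47 + 13.75(44.5) + 5.003(147) − 6.755(81) = 866.631 kcal/day.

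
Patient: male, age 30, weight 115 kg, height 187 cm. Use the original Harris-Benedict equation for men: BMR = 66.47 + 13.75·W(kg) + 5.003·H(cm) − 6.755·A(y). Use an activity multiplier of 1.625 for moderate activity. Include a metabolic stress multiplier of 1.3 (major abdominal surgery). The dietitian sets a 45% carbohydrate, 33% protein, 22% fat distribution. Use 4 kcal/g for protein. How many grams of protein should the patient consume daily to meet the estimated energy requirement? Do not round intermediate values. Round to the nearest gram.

415 g/day

Harris-Benedict: BMR = 66.47 + 13.75(115) + 5.003(187) − 6.755(30) = 2380.631 kcal/day.
TEE = 2380.631 × 1.625 = 3868.5254 kcal/day.
With stress factor 1.3: 3868.5254 × 1.3 = 5029.083 kcal/day.
Protein energy = 33% × 5029.083 = 1659.5974 kcal.
Protein = 1659.5974 ÷ 4 kcal/g = 414.8993 g.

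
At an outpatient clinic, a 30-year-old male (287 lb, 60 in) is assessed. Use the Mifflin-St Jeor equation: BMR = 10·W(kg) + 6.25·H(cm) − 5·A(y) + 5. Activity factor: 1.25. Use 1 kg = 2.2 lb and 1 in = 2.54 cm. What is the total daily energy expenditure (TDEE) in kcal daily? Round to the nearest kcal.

Convert to metric: weight = 287 ÷ 2.2 = 130.4545 kg; height = 60 × 2.54 = 152.4 cm.
Mifflin-St Jeor (male): BMR = 10(130.4545) + 6.25(152.4) − 5(30) + 5 = 1304.5455 + 952.5 − 150 + 5 = 2112.0455 kcal/day.
TEE = BMR × activity factor = 2112.0455 × 1.25 = 2640.0568 kcal/day.

2640 kcal daily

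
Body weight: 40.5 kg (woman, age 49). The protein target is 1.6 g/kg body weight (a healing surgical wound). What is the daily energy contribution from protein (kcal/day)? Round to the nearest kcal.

259 kcal/day

Protein = 1.6 g/kg × 40.5 kg = 64.8 g/day.
Protein energy = 64.8 g × 4 kcal/g = 259.2 kcal/day.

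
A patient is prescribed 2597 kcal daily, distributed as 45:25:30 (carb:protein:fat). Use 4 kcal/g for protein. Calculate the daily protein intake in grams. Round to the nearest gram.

Protein energy = 25% × 2597 = 649.25 kcal.
At 4 kcal/g: 649.25 ÷ 4 = 162.3125 g.

162 g/day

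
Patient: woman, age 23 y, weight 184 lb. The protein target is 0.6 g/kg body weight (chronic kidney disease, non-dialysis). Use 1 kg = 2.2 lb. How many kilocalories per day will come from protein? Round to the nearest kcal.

201 kcal/day

Weight in kg = 184 ÷ 2.2 = 83.6364 kg.
Protein = 0.6 g/kg × 83.6364 kg = 50.1818 g/day.
Protein energy = 50.1818 g × 4 kcal/g = 200.7273 kcal/day.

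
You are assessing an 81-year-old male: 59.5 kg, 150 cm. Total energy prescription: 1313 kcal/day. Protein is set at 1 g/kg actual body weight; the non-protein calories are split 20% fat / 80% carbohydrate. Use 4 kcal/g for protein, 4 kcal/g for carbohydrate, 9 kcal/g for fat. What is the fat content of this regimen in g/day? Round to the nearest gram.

Protein = 1 × 59.5 = 59.5 g → 59.5 × 4 = 238 kcal.
Non-protein calories = 1313 − 238 = 1075 kcal.
Fat: 20% × 1075 = 215 kcal; carbohydrate: 860 kcal.
Fat: 215 kcal ÷ 9 kcal/g = 23.8889 g.

24 g/day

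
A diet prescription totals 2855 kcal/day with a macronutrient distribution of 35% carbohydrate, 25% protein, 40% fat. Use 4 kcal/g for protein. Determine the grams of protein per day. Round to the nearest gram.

178 g/day

Protein energy = 25% × 2855 = 713.75 kcal.
At 4 kcal/g: 713.75 ÷ 4 = 178.4375 g.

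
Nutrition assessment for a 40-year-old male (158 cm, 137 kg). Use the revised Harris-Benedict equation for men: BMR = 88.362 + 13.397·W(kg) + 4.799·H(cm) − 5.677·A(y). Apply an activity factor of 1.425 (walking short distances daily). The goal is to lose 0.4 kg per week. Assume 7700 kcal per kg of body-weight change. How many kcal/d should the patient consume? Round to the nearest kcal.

3058 kcal/d

Harris-Benedict: BMR = 88.362 + 13.397(137) + 4.799(158) − 5.677(40) = 2454.913 kcal/day.
TEE = 2454.913 × 1.425 = 3498.251 kcal/day.
Required daily deficit = 0.4 × 7700 ÷ 7 = 440 kcal/day.
Target intake = 3498.251 − 440 = 3058.251 kcal/day.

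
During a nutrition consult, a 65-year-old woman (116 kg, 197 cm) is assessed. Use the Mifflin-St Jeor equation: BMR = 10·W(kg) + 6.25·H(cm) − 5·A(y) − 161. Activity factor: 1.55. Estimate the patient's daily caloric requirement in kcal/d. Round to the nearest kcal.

2953 kcal/d

Mifflin-St Jeor (female): BMR = 10(116) + 6.25(197) − 5(65) − 161 = 1160 + 1231.25 − 325 − 161 = 1905.25 kcal/day.
TEE = BMR × activity factor = 1905.25 × 1.55 = 2953.1375 kcal/day.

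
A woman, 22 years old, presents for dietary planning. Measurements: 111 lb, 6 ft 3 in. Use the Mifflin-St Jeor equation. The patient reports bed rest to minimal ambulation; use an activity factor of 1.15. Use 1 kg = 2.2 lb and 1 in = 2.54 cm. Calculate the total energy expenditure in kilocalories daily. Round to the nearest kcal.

Convert to metric: weight = 111 ÷ 2.2 = 50.4545 kg; height = (6×12 + 3) × 2.54 = 75 × 2.54 = 190.5 cm.
Mifflin-St Jeor (female): BMR = 10(50.4545) + 6.25(190.5) − 5(22) − 161 = 504.5455 + 1190.625 − 110 − 161 = 1424.1705 kcal/day.
TEE = BMR × activity factor = 1424.1705 × 1.15 = 1637.796 kcal/day.

1638 kilocalories daily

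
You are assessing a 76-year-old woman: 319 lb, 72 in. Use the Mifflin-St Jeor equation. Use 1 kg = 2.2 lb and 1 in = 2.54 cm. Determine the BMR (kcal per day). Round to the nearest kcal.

2052 kcal per day

Convert to metric: weight = 319 ÷ 2.2 = 145 kg; height = 72 × 2.54 = 182.88 cm.
Mifflin-St Jeor (female): BMR = 10(145) + 6.25(182.88) − 5(76) − 161 = 1450 + 1143 − 380 − 161 = 2052 kcal/day.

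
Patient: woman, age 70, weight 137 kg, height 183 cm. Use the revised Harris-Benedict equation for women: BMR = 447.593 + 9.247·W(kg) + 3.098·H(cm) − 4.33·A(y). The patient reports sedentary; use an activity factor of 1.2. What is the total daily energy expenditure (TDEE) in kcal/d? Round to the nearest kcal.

Harris-Benedict: BMR = 447.593 + 9.247(137) + 3.098(183) − 4.33(70) = 1978.266 kcal/day.
TEE = BMR × activity factor = 1978.266 × 1.2 = 2373.9192 kcal/day.

2374 kcal/d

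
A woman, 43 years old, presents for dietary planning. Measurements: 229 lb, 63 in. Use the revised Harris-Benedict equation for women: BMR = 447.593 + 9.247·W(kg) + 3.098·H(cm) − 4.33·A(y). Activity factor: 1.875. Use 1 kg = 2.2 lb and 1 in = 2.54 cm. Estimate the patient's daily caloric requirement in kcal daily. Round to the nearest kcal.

Convert to metric: weight = 229 ÷ 2.2 = 104.0909 kg; height = 63 × 2.54 = 160.02 cm.
Harris-Benedict: BMR = 447.593 + 9.247(104.0909) + 3.098(160.02) − 4.33(43) = 1719.6736 kcal/day.
TEE = BMR × activity factor = 1719.6736 × 1.875 = 3224.388 kcal/day.

3224 kcal daily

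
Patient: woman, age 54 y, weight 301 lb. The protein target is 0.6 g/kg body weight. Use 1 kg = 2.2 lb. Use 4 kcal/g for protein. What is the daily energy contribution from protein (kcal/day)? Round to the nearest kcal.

328 kcal/day

Weight in kg = 301 ÷ 2.2 = 136.8182 kg.
Protein = 0.6 g/kg × 136.8182 kg = 82.0909 g/day.
Protein energy = 82.0909 g × 4 kcal/g = 328.3636 kcal/day.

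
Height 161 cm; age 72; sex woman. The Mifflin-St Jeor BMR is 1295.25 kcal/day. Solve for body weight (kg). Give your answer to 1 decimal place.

1295.25 = 10·W + 6.25(161) − 5(72) − 161
10·W = 1295.25 − 485.25 = 810, so W = 81 kg.

81.0 kg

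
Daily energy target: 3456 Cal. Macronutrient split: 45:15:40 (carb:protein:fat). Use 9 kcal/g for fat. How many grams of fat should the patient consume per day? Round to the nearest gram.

154 g/day

Fat energy = 40% × 3456 = 1382.4 kcal.
At 9 kcal/g: 1382.4 ÷ 9 = 153.6 g.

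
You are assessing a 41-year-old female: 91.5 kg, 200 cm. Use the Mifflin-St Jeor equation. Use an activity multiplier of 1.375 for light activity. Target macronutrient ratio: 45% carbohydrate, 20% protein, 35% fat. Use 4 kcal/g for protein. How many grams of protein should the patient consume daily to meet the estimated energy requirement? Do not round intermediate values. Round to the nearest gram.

Mifflin-St Jeor (female): BMR = 10(91.5) + 6.25(200) − 5(41) − 161 = 915 + 1250 − 205 − 161 = 1799 kcal/day.
TEE = 1799 × 1.375 = 2473.625 kcal/day.
Protein energy = 20% × 2473.625 = 494.725 kcal.
Protein = 494.725 ÷ 4 kcal/g = 123.6813 g.

124 g/day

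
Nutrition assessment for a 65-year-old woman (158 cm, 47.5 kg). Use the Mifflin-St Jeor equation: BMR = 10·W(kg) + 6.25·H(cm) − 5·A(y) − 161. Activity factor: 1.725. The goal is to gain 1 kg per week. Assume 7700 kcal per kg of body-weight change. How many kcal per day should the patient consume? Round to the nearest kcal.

Mifflin-St Jeor (female): BMR = 10(47.5) + 6.25(158) − 5(65) − 161 = 475 + 987.5 − 325 − 161 = 976.5 kcal/day.
TEE = 976.5 × 1.725 = 1684.4625 kcal/day.
Required daily surplus = 1 × 7700 ÷ 7 = 1100 kcal/day.
Target intake = 1684.4625 + 1100 = 2784.4625 kcal/day.

2784 kcal per day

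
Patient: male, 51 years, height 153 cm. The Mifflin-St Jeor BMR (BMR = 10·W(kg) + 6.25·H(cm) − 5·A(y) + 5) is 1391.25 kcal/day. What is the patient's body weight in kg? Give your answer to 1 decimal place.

1391.25 = 10·W + 6.25(153) − 5(51) + 5
10·W = 1391.25 − 706.25 = 685, so W = 68.5 kg.

68.5 kg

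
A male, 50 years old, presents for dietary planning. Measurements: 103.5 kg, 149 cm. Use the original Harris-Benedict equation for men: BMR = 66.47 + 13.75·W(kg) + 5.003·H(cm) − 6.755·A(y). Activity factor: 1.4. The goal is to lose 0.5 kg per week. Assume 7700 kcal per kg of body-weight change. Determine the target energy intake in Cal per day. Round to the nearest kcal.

2106 Cal per day

Harris-Benedict: BMR = 66.47 + 13.75(103.5) + 5.003(149) − 6.755(50) = 1897.292 kcal/day.
TEE = 1897.292 × 1.4 = 2656.2088 kcal/day.
Required daily deficit = 0.5 × 7700 ÷ 7 = 550 kcal/day.
Target intake = 2656.2088 − 550 = 2106.2088 kcal/day.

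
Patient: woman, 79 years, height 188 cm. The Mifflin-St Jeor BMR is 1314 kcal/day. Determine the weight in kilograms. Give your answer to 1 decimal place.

1314 = 10·W + 6.25(188) − 5(79) − 161
10·W = 1314 − 619 = 695, so W = 69.5 kg.

69.5 kg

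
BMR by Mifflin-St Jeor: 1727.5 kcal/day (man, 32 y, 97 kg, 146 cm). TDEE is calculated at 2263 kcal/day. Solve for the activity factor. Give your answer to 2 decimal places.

1.31

Activity factor = TEE ÷ BMR = 2263 ÷ 1727.5 = 1.31.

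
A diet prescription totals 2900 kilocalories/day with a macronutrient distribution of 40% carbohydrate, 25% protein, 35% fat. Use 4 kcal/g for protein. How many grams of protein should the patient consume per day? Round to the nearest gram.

181 g/day

Protein energy = 25% × 2900 = 725 kcal.
At 4 kcal/g: 725 ÷ 4 = 181.25 g.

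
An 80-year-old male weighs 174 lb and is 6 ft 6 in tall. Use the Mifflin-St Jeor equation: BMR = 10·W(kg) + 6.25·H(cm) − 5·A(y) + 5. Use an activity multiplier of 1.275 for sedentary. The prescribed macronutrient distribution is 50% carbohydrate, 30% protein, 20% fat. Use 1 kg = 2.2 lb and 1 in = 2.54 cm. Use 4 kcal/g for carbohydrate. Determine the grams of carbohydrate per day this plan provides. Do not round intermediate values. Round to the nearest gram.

Convert to metric: weight = 174 ÷ 2.2 = 79.0909 kg; height = (6×12 + 6) × 2.54 = 78 × 2.54 = 198.12 cm.
Mifflin-St Jeor (male): BMR = 10(79.0909) + 6.25(198.12) − 5(80) + 5 = 790.9091 + 1238.25 − 400 + 5 = 1634.1591 kcal/day.
TEE = 1634.1591 × 1.275 = 2083.5528 kcal/day.
Carbohydrate energy = 50% × 2083.5528 = 1041.7764 kcal.
Carbohydrate = 1041.7764 ÷ 4 kcal/g = 260.4441 g.

260 g/day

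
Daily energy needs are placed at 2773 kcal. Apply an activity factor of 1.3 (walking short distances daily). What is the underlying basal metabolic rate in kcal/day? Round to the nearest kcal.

BMR = TEE ÷ activity factor = 2773 ÷ 1.3 = 2133.0769 kcal/day.

2133 kcal/day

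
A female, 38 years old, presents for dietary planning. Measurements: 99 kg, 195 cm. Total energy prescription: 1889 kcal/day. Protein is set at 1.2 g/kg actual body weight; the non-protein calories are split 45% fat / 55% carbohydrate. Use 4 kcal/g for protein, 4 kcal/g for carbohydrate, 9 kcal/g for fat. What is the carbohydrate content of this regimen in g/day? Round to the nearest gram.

Protein = 1.2 × 99 = 118.8 g → 118.8 × 4 = 475.2 kcal.
Non-protein calories = 1889 − 475.2 = 1413.8 kcal.
Fat: 45% × 1413.8 = 636.21 kcal; carbohydrate: 777.59 kcal.
Carbohydrate: 777.59 kcal ÷ 4 kcal/g = 194.3975 g.

194 g/day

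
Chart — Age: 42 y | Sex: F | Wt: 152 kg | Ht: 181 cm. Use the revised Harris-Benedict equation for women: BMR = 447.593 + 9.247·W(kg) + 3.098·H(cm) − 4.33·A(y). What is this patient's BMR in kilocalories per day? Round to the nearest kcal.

2232 kilocalories per day

Harris-Benedict: BMR = 447.593 + 9.247(152) + 3.098(181) − 4.33(42) = 2232.015 kcal/day.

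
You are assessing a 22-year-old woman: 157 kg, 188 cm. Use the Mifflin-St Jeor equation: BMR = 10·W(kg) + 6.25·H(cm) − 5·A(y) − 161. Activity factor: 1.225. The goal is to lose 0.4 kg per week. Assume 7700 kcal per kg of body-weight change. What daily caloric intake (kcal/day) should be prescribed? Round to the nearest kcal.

Mifflin-St Jeor (female): BMR = 10(157) + 6.25(188) − 5(22) − 161 = 1570 + 1175 − 110 − 161 = 2474 kcal/day.
TEE = 2474 × 1.225 = 3030.65 kcal/day.
Required daily deficit = 0.4 × 7700 ÷ 7 = 440 kcal/day.
Target intake = 3030.65 − 440 = 2590.65 kcal/day.

2591 kcal/day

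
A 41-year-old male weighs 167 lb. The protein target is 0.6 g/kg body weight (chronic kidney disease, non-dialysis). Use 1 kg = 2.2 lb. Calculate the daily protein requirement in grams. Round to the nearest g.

46 g/day

Weight in kg = 167 ÷ 2.2 = 75.9091 kg.
Protein = 0.6 g/kg × 75.9091 kg = 45.5455 g/day.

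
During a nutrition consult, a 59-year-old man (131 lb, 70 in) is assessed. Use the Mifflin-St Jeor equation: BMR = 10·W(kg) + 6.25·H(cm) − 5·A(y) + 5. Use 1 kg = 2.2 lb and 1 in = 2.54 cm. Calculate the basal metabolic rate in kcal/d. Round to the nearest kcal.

Convert to metric: weight = 131 ÷ 2.2 = 59.5455 kg; height = 70 × 2.54 = 177.8 cm.
Mifflin-St Jeor (male): BMR = 10(59.5455) + 6.25(177.8) − 5(59) + 5 = 595.4545 + 1111.25 − 295 + 5 = 1416.7045 kcal/day.

1417 kcal/d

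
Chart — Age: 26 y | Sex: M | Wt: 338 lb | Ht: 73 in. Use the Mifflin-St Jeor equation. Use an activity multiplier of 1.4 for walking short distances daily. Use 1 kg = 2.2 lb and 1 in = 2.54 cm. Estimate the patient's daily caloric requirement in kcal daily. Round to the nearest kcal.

Convert to metric: weight = 338 ÷ 2.2 = 153.6364 kg; height = 73 × 2.54 = 185.42 cm.
Mifflin-St Jeor (male): BMR = 10(153.6364) + 6.25(185.42) − 5(26) + 5 = 1536.3636 + 1158.875 − 130 + 5 = 2570.2386 kcal/day.
TEE = BMR × activity factor = 2570.2386 × 1.4 = 3598.3341 kcal/day.

3598 kcal daily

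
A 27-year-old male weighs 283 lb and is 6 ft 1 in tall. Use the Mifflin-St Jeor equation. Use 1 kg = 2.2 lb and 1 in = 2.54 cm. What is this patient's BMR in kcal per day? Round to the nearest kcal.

2315 kcal per day

Convert to metric: weight = 283 ÷ 2.2 = 128.6364 kg; height = (6×12 + 1) × 2.54 = 73 × 2.54 = 185.42 cm.
Mifflin-St Jeor (male): BMR = 10(128.6364) + 6.25(185.42) − 5(27) + 5 = 1286.3636 + 1158.875 − 135 + 5 = 2315.2386 kcal/day.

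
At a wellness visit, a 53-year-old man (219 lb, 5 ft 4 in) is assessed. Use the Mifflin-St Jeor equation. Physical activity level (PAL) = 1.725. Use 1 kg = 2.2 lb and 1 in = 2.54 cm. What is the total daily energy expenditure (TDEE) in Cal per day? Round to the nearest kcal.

Convert to metric: weight = 219 ÷ 2.2 = 99.5455 kg; height = (5×12 + 4) × 2.54 = 64 × 2.54 = 162.56 cm.
Mifflin-St Jeor (male): BMR = 10(99.5455) + 6.25(162.56) − 5(53) + 5 = 995.4545 + 1016 − 265 + 5 = 1751.4545 kcal/day.
TEE = BMR × activity factor = 1751.4545 × 1.725 = 3021.2591 kcal/day.

3021 Cal per day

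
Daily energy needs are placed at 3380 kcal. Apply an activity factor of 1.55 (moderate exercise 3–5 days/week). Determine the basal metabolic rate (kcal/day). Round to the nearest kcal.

2181 kcal/day

BMR = TEE ÷ activity factor = 3380 ÷ 1.55 = 2180.6452 kcal/day.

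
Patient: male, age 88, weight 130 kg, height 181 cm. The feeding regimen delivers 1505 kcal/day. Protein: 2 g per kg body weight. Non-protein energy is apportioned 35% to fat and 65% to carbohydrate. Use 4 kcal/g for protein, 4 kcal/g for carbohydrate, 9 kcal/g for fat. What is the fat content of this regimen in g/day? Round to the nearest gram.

Protein = 2 × 130 = 260 g → 260 × 4 = 1040 kcal.
Non-protein calories = 1505 − 1040 = 465 kcal.
Fat: 35% × 465 = 162.75 kcal; carbohydrate: 302.25 kcal.
Fat: 162.75 kcal ÷ 9 kcal/g = 18.0833 g.

18 g/day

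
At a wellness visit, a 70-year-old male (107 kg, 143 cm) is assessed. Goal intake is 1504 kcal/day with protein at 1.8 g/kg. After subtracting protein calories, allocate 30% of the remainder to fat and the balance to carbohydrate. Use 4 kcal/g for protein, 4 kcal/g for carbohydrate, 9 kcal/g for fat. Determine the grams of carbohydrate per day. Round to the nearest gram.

128 g/day

Protein = 1.8 × 107 = 192.6 g → 192.6 × 4 = 770.4 kcal.
Non-protein calories = 1504 − 770.4 = 733.6 kcal.
Fat: 30% × 733.6 = 220.08 kcal; carbohydrate: 513.52 kcal.
Carbohydrate: 513.52 kcal ÷ 4 kcal/g = 128.38 g.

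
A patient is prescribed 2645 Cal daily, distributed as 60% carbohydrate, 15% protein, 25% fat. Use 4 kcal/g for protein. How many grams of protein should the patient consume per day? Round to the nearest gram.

99 g/day

Protein energy = 15% × 2645 = 396.75 kcal.
At 4 kcal/g: 396.75 ÷ 4 = 99.1875 g.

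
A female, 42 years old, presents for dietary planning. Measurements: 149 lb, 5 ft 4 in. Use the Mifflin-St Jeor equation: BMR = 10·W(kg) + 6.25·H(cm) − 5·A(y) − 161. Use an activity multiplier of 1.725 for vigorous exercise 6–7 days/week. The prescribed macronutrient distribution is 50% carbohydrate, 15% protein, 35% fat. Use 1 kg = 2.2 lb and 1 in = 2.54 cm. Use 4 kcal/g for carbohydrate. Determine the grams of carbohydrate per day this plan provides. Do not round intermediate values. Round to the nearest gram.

Convert to metric: weight = 149 ÷ 2.2 = 67.7273 kg; height = (5×12 + 4) × 2.54 = 64 × 2.54 = 162.56 cm.
Mifflin-St Jeor (female): BMR = 10(67.7273) + 6.25(162.56) − 5(42) − 161 = 677.2727 + 1016 − 210 − 161 = 1322.2727 kcal/day.
TEE = 1322.2727 × 1.725 = 2280.9205 kcal/day.
Carbohydrate energy = 50% × 2280.9205 = 1140.4602 kcal.
Carbohydrate = 1140.4602 ÷ 4 kcal/g = 285.1151 g.

285 g/day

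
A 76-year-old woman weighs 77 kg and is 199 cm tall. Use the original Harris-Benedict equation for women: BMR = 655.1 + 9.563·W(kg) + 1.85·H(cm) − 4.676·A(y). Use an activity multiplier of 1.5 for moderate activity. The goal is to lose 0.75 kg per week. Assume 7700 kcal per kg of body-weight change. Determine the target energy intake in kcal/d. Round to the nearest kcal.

Harris-Benedict: BMR = 655.1 + 9.563(77) + 1.85(199) − 4.676(76) = 1404.225 kcal/day.
TEE = 1404.225 × 1.5 = 2106.3375 kcal/day.
Required daily deficit = 0.75 × 7700 ÷ 7 = 825 kcal/day.
Target intake = 2106.3375 − 825 = 1281.3375 kcal/day.

1281 kcal/d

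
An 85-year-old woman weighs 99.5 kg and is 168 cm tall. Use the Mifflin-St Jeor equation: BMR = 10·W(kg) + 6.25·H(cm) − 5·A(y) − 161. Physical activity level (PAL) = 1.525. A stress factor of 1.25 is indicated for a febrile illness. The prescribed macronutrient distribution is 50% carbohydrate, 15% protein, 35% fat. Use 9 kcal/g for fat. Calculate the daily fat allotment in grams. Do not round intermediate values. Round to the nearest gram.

Mifflin-St Jeor (female): BMR = 10(99.5) + 6.25(168) − 5(85) − 161 = 995 + 1050 − 425 − 161 = 1459 kcal/day.
TEE = 1459 × 1.525 = 2224.975 kcal/day.
With stress factor 1.25: 2224.975 × 1.25 = 2781.2188 kcal/day.
Fat energy = 35% × 2781.2188 = 973.4266 kcal.
Fat = 973.4266 ÷ 9 kcal/g = 108.1585 g.

108 g/day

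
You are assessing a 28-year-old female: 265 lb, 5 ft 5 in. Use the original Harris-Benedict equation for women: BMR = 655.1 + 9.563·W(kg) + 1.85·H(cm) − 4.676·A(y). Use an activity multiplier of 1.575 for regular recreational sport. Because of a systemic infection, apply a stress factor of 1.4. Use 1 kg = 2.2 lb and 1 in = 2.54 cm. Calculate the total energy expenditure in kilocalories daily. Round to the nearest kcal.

Convert to metric: weight = 265 ÷ 2.2 = 120.4545 kg; height = (5×12 + 5) × 2.54 = 65 × 2.54 = 165.1 cm.
Harris-Benedict: BMR = 655.1 + 9.563(120.4545) + 1.85(165.1) − 4.676(28) = 1981.5138 kcal/day.
TEE = BMR × activity factor = 1981.5138 × 1.575 = 3120.8843 kcal/day.
Apply stress factor: 3120.8843 × 1.4 = 4369.238 kcal/day.

4369 kilocalories daily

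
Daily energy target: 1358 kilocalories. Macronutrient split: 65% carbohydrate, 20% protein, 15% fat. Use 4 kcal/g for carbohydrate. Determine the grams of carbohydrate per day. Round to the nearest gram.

221 g/day

Carbohydrate energy = 65% × 1358 = 882.7 kcal.
At 4 kcal/g: 882.7 ÷ 4 = 220.675 g.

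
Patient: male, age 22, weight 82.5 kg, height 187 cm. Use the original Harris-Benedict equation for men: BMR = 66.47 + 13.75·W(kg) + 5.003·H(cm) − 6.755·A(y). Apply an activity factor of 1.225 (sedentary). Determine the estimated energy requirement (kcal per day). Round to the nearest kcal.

2435 kcal per day

Harris-Benedict: BMR = 66.47 + 13.75(82.5) + 5.003(187) − 6.755(22) = 1987.796 kcal/day.
TEE = BMR × activity factor = 1987.796 × 1.225 = 2435.0501 kcal/day.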